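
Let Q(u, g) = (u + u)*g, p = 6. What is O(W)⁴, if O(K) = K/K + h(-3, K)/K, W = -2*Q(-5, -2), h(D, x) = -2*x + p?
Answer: 279841/160000 ≈ 1.7490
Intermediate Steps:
h(D, x) = 6 - 2*x (h(D, x) = -2*x + 6 = 6 - 2*x)
Q(u, g) = 2*g*u (Q(u, g) = (2*u)*g = 2*g*u)
W = -40 (W = -4*(-2)*(-5) = -2*20 = -40)
O(K) = 1 + (6 - 2*K)/K (O(K) = K/K + (6 - 2*K)/K = 1 + (6 - 2*K)/K)
O(W)⁴ = ((6 - 1*(-40))/(-40))⁴ = (-(6 + 40)/40)⁴ = (-1/40*46)⁴ = (-23/20)⁴ = 279841/160000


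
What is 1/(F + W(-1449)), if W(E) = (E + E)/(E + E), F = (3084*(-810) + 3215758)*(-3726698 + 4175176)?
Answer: 1/321880733205 ≈ 3.1067e-12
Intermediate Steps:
F = 321880733204 (F = (-2498040 + 3215758)*448478 = 717718*448478 = 321880733204)
W(E) = 1 (W(E) = (2*E)/((2*E)) = (2*E)*(1/(2*E)) = 1)
1/(F + W(-1449)) = 1/(321880733204 + 1) = 1/321880733205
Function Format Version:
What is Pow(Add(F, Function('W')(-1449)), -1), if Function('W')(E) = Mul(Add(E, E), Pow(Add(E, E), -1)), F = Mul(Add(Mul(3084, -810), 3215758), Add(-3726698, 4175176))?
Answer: Rational(1, 321880733205) ≈ 3.1067e-12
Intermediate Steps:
F = 321880733204 (F = Mul(Add(-2498040, 3215758), 448478) = Mul(717718, 448478) = 321880733204)
Function('W')(E) = 1 (Function('W')(E) = Mul(Mul(2, E), Pow(Mul(2, E), -1)) = Mul(Mul(2, E), Mul(Rational(1, 2), Pow(E, -1))) = 1)
Pow(Add(F, Function('W')(-1449)), -1) = Pow(Add(321880733204, 1), -1) = Pow(321880733205, -1) = Rational(1, 321880733205)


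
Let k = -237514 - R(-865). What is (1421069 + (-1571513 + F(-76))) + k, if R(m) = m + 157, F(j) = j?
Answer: -387326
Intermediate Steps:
R(m) = 157 + m
k = -236806 (k = -237514 - (157 - 865) = -237514 - 1*(-708) = -237514 + 708 = -236806)
(1421069 + (-1571513 + F(-76))) + k = (1421069 + (-1571513 - 76)) - 236806 = (1421069 - 1571589) - 236806 = -150520 - 236806 = -387326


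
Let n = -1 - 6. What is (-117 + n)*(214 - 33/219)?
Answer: -1935764/73 ≈ -26517.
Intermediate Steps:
n = -7
(-117 + n)*(214 - 33/219) = (-117 - 7)*(214 - 33/219) = -124*(214 - 33/219) = -124*(214 - 1*11/73) = -124*(214 - 11/73) = -124*15611/73 = -1935764/73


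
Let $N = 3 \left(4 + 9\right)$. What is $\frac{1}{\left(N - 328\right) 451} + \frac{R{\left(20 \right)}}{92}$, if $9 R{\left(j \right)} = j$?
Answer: $\frac{651488}{26980173} \approx 0.024147$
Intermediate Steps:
$R{\left(j \right)} = \frac{j}{9}$
$N = 39$ ($N = 3 \cdot 13 = 39$)
$\frac{1}{\left(N - 328\right) 451} + \frac{R{\left(20 \right)}}{92} = \frac{1}{\left(39 - 328\right) 451} + \frac{\frac{1}{9} \cdot 20}{92} = \frac{1}{-289} \cdot \frac{1}{451} + \frac{20}{9} \cdot \frac{1}{92} = \left(- \frac{1}{289}\right) \frac{1}{451} + \frac{5}{207} = - \frac{1}{130339} + \frac{5}{207} = \frac{651488}{26980173}$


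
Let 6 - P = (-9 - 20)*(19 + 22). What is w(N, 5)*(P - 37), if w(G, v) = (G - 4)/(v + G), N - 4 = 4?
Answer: 4632/13 ≈ 356.31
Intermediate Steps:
N = 8 (N = 4 + 4 = 8)
w(G, v) = (-4 + G)/(G + v)
P = 1195 (P = 6 - (-9 - 20)*(19 + 22) = 6 - (-29)*41 = 6 - 1*(-1189) = 6 + 1189 = 1195)
w(N, 5)*(P - 37) = ((-4 + 8)/(8 + 5))*(1195 - 37) = (4/13)*1158 = 4632/13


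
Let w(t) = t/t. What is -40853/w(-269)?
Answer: -40853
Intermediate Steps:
w(t) = 1
-40853/w(-269) = -40853/1 = -40853*1 = -40853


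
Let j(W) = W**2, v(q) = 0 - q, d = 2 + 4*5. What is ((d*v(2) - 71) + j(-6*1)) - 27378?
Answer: -27457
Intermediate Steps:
d = 22 (d = 2 + 20 = 22)
v(q) = -q
((d*v(2) - 71) + j(-6*1)) - 27378 = ((22*(-1*2) - 71) + (-6*1)**2) - 27378 = ((22*(-2) - 71) + (-6)**2) - 27378 = ((-44 - 71) + 36) - 27378 = (-115 + 36) - 27378 = -79 - 27378 = -27457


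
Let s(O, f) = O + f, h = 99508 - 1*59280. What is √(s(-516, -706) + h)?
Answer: 3*√4334 ≈ 197.50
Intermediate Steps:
h = 40228 (h = 99508 - 59280 = 40228)
√(s(-516, -706) + h) = √((-516 - 706) + 40228) = √(-1222 + 40228) = √39006 = 3*√4334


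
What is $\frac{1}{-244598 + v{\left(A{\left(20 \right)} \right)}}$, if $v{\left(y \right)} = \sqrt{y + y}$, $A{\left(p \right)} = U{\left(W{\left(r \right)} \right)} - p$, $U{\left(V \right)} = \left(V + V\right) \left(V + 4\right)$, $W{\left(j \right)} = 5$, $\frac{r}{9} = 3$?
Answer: $- \frac{122299}{29914090732} - \frac{\sqrt{35}}{29914090732} \approx -4.0885 \cdot 10^{-6}$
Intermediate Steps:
$r = 27$ ($r = 9 \cdot 3 = 27$)
$U{\left(V \right)} = 2 V \left(4 + V\right)$
$A{\left(p \right)} = 90 - p$ ($A{\left(p \right)} = 2 \cdot 5 \left(4 + 5\right) - p = 2 \cdot 5 \cdot 9 - p = 90 - p$)
$v{\left(y \right)} = \sqrt{2} \sqrt{y}$ ($v{\left(y \right)} = \sqrt{2 y} = \sqrt{2} \sqrt{y}$)
$\frac{1}{-244598 + v{\left(A{\left(20 \right)} \right)}} = \frac{1}{-244598 + \sqrt{2} \sqrt{90 - 20}} = \frac{1}{-244598 + \sqrt{2} \sqrt{70}} = \frac{1}{-244598 + 2 \sqrt{35}}$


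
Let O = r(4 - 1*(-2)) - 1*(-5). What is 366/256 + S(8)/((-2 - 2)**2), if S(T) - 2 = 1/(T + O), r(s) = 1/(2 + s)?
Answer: 20959/13440 ≈ 1.5595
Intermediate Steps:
O = 41/8 (O = 1/(2 + (4 - 1*(-2))) - 1*(-5) = 1/(2 + (4 + 2)) + 5 = 1/(2 + 6) + 5 = 1/8 + 5 = 41/8 ≈ 5.1250)
S(T) = 2 + 1/(41/8 + T) (S(T) = 2 + 1/(T + 41/8) = 2 + 1/(41/8 + T))
366/256 + S(8)/((-2 - 2)**2) = 366/256 + (2*(45 + 8*8)/(41 + 8*8))/((-2 - 2)**2) = 366*(1/256) + (2*(45 + 64)/(41 + 64))/((-4)**2) = 183/128 + (2*109/105)/16 = 183/128 + (2*(1/105)*109)*(1/16) = 183/128 + (218/105)*(1/16) = 183/128 + 109/840 = 20959/13440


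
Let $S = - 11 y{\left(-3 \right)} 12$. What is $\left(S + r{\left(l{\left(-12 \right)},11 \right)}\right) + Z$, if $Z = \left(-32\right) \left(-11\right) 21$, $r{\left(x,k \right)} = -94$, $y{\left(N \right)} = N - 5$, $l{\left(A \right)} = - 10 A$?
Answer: $8354$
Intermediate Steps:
$y{\left(N \right)} = -5 + N$ ($y{\left(N \right)} = N - 5 = -5 + N$)
$Z = 7392$ ($Z = 352 \cdot 21 = 7392$)
$S = 1056$ ($S = - 11 \left(-5 - 3\right) 12 = \left(-11\right) \left(-8\right) 12 = 88 \cdot 12 = 1056$)
$\left(S + r{\left(l{\left(-12 \right)},11 \right)}\right) + Z = \left(1056 - 94\right) + 7392 = 962 + 7392 = 8354$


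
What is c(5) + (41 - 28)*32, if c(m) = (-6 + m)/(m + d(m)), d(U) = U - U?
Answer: 2079/5 ≈ 415.80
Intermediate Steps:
d(U) = 0
c(m) = (-6 + m)/m (c(m) = (-6 + m)/(m + 0) = (-6 + m)/m)
c(5) + (41 - 28)*32 = (-6 + 5)/5 + (41 - 28)*32 = (⅕)*(-1) + 13*32 = -⅕ + 416 = 2079/5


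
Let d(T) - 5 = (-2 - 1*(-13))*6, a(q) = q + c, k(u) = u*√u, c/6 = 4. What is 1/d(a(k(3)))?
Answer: 1/71 ≈ 0.014085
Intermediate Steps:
c = 24 (c = 6*4 = 24)
k(u) = u^(3/2)
a(q) = 24 + q (a(q) = q + 24 = 24 + q)
d(T) = 71 (d(T) = 5 + (-2 - 1*(-13))*6 = 5 + (-2 + 13)*6 = 5 + 11*6 = 5 + 66 = 71)
1/d(a(k(3))) = 1/71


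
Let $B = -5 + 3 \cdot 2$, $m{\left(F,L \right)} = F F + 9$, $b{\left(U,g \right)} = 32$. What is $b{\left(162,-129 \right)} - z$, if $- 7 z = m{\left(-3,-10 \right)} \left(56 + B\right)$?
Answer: $\frac{1250}{7} \approx 178.57$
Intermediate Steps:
$m{\left(F,L \right)} = 9 + F^{2}$ ($m{\left(F,L \right)} = F^{2} + 9 = 9 + F^{2}$)
$B = 1$ ($B = -5 + 6 = 1$)
$z = - \frac{1026}{7}$ ($z = - \frac{\left(9 + \left(-3\right)^{2}\right) \left(56 + 1\right)}{7} = - \frac{\left(9 + 9\right) 57}{7} = - \frac{18 \cdot 57}{7} = \left(- \frac{1}{7}\right) 1026 = - \frac{1026}{7} \approx -146.57$)
$b{\left(162,-129 \right)} - z = 32 - - \frac{1026}{7} = 32 + \frac{1026}{7} = \frac{1250}{7}$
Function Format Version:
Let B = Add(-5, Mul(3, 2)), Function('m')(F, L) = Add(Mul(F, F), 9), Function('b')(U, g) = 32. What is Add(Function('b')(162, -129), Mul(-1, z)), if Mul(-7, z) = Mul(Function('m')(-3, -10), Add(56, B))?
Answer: Rational(1250, 7) ≈ 178.57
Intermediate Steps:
Function('m')(F, L) = Add(9, Pow(F, 2)) (Function('m')(F, L) = Add(Pow(F, 2), 9) = Add(9, Pow(F, 2)))
B = 1 (B = Add(-5, 6) = 1)
z = Rational(-1026, 7) (z = Mul(Rational(-1, 7), Mul(Add(9, Pow(-3, 2)), Add(56, 1))) = Mul(Rational(-1, 7), Mul(Add(9, 9), 57)) = Mul(Rational(-1, 7), Mul(18, 57)) = Mul(Rational(-1, 7), 1026) = Rational(-1026, 7) ≈ -146.57)
Add(Function('b')(162, -129), Mul(-1, z)) = Add(32, Mul(-1, Rational(-1026, 7))) = Add(32, Rational(1026, 7)) = Rational(1250, 7)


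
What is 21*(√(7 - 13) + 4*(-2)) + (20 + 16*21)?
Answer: 188 + 21*I*√6 ≈ 188.0 + 51.439*I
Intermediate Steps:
21*(√(7 - 13) + 4*(-2)) + (20 + 16*21) = 21*(√(-6) - 8) + (20 + 336) = 21*(I*√6 - 8) + 356 = 21*(-8 + I*√6) + 356 = (-168 + 21*I*√6) + 356 = 188 + 21*I*√6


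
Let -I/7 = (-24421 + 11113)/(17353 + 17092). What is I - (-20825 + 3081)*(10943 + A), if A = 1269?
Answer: 7463877774116/34445 ≈ 2.1669e+8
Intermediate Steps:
I = 93156/34445 (I = -7*(-24421 + 11113)/(17353 + 17092) = -(-93156)/34445 = -7*(-13308/34445) = 93156/34445 ≈ 2.7045)
I - (-20825 + 3081)*(10943 + A) = 93156/34445 - (-20825 + 3081)*(10943 + 1269) = 93156/34445 - (-17744)*12212 = 93156/34445 - 1*(-216689728) = 93156/34445 + 216689728 = 7463877774116/34445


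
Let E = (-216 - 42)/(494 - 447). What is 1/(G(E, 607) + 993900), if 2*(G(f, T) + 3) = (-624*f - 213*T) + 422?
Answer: 94/87530467 ≈ 1.0739e-6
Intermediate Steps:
E = -258/47 ≈ -5.4894
G(f, T) = 208 - 312*f - 213*T/2 (G(f, T) = -3 + ((-624*f - 213*T) + 422)/2 = -3 + (422 - 624*f - 213*T)/2 = -3 + (211 - 312*f - 213*T/2) = 208 - 312*f - 213*T/2)
1/(G(E, 607) + 993900) = 1/((208 - 312*(-258/47) - 213/2*607) + 993900) = 1/((208 + 80496/47 - 129291/2) + 993900) = 1/(-5896133/94 + 993900) = 1/(87530467/94) = 94/87530467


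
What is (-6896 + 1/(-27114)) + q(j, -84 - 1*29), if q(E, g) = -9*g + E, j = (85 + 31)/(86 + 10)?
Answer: -637481777/108456 ≈ -5877.8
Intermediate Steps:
j = 29/24 (j = 116/96 = 116*(1/96) = 29/24 ≈ 1.2083)
q(E, g) = E - 9*g
(-6896 + 1/(-27114)) + q(j, -84 - 1*29) = (-6896 + 1/(-27114)) + (29/24 - 9*(-84 - 1*29)) = (-6896 - 1/27114) + (29/24 - 9*(-84 - 29)) = -186978145/27114 + (29/24 - 9*(-113)) = -186978145/27114 + (29/24 + 1017) = -186978145/27114 + 24437/24 = -637481777/108456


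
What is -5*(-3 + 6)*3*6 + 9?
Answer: -261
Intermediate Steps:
-5*(-3 + 6)*3*6 + 9 = -5*3*3*6 + 9 = -45*6 + 9 = -5*54 + 9 = -270 + 9 = -261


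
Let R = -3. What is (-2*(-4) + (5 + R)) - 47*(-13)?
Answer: 621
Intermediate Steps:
(-2*(-4) + (5 + R)) - 47*(-13) = (-2*(-4) + (5 - 3)) - 47*(-13) = (8 + 2) + 611 = 10 + 611 = 621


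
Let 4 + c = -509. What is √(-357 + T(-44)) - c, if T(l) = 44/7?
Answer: 513 + I*√17185/7 ≈ 513.0 + 18.727*I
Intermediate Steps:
c = -513 (c = -4 - 509 = -513)
T(l) = 44/7 (T(l) = 44*(⅐) = 44/7)
√(-357 + T(-44)) - c = √(-357 + 44/7) - 1*(-513) = √(-2455/7) + 513 = I*√17185/7 + 513 = 513 + I*√17185/7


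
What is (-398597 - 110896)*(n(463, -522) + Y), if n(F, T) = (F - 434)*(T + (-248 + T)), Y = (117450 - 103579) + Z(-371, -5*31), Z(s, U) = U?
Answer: 12101477736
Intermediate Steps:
Y = 13716 (Y = (117450 - 103579) - 5*31 = 13871 - 155 = 13716)
n(F, T) = (-434 + F)*(-248 + 2*T)
(-398597 - 110896)*(n(463, -522) + Y) = (-398597 - 110896)*((107632 - 868*(-522) - 248*463 + 2*463*(-522)) + 13716) = -509493*((107632 + 453096 - 114824 - 483372) + 13716) = -509493*(-37468 + 13716) = -509493*(-23752) = 12101477736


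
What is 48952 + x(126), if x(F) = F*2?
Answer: 49204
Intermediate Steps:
x(F) = 2*F
48952 + x(126) = 48952 + 2*126 = 48952 + 252 = 49204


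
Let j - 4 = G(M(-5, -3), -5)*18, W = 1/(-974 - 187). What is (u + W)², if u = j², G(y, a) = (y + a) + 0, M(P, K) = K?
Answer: 517817285848801/1347921 ≈ 3.8416e+8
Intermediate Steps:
G(y, a) = a + y (G(y, a) = (a + y) + 0 = a + y)
W = -1/1161 (W = 1/(-1161) = -1/1161 ≈ -0.00086133)
j = -140 (j = 4 + (-5 - 3)*18 = 4 - 8*18 = 4 - 144 = -140)
u = 19600 (u = (-140)² = 19600)
(u + W)² = (19600 - 1/1161)² = (22755599/1161)² = 517817285848801/1347921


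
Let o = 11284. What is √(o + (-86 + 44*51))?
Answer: √13442 ≈ 115.94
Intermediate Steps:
√(o + (-86 + 44*51)) = √(11284 + (-86 + 44*51)) = √(11284 + (-86 + 2244)) = √(11284 + 2158) = √13442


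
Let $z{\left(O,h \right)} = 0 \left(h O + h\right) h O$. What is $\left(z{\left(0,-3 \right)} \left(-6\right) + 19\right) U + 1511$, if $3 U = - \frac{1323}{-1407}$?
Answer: $\frac{101636}{67} \approx 1517.0$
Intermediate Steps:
$z{\left(O,h \right)} = 0$ ($z{\left(O,h \right)} = 0 \left(O h + h\right) h O = 0 \left(h + O h\right) h O = 0 h O = 0 O = 0$)
$U = \frac{21}{67}$ ($U = \frac{\left(-1323\right) \frac{1}{-1407}}{3} = \frac{\left(-1323\right) \left(- \frac{1}{1407}\right)}{3} = \frac{1}{3} \cdot \frac{63}{67} = \frac{21}{67} \approx 0.31343$)
$\left(z{\left(0,-3 \right)} \left(-6\right) + 19\right) U + 1511 = \left(0 \left(-6\right) + 19\right) \frac{21}{67} + 1511 = \left(0 + 19\right) \frac{21}{67} + 1511 = 19 \cdot \frac{21}{67} + 1511 = \frac{399}{67} + 1511 = \frac{101636}{67}$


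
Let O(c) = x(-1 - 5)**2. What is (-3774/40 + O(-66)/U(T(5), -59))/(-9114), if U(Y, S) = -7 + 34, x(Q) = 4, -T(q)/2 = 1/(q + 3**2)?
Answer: 50629/4921560 ≈ 0.010287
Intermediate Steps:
T(q) = -2/(9 + q) (T(q) = -2/(q + 3**2) = -2/(q + 9) = -2/(9 + q))
O(c) = 16 (O(c) = 4**2 = 16)
U(Y, S) = 27
(-3774/40 + O(-66)/U(T(5), -59))/(-9114) = (-3774/40 + 16/27)/(-9114) = (-3774*1/40 + 16*(1/27))*(-1/9114) = (-1887/20 + 16/27)*(-1/9114) = -50629/540*(-1/9114) = 50629/4921560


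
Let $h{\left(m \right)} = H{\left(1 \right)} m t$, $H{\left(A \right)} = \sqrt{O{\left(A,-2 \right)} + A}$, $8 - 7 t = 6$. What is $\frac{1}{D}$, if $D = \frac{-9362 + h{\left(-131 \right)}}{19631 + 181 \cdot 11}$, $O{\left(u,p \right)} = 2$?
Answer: $- \frac{2479708259}{1073624806} + \frac{9913687 \sqrt{3}}{1073624806} \approx -2.2937$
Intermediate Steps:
$t = \frac{2}{7}$ ($t = \frac{8}{7} - \frac{6}{7} = \frac{2}{7} \approx 0.28571$)
$H{\left(A \right)} = \sqrt{2 + A}$
$h{\left(m \right)} = \frac{2 m \sqrt{3}}{7}$ ($h{\left(m \right)} = \sqrt{2 + 1} m \frac{2}{7} = \sqrt{3} m \frac{2}{7} = m \sqrt{3} \cdot \frac{2}{7} = \frac{2 m \sqrt{3}}{7}$)
$D = - \frac{4681}{10811} - \frac{131 \sqrt{3}}{75677}$ ($D = \frac{-9362 + \frac{2}{7} \left(-131\right) \sqrt{3}}{19631 + 181 \cdot 11} = \frac{-9362 - \frac{262 \sqrt{3}}{7}}{19631 + 1991} = \frac{-9362 - \frac{262 \sqrt{3}}{7}}{21622} = \left(-9362 - \frac{262 \sqrt{3}}{7}\right) \frac{1}{21622} = - \frac{4681}{10811} - \frac{131 \sqrt{3}}{75677} \approx -0.43598$)
$\frac{1}{D} = \frac{1}{- \frac{4681}{10811} - \frac{131 \sqrt{3}}{75677}}$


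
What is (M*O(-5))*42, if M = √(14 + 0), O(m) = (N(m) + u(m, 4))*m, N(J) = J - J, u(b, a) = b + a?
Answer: 210*√14 ≈ 785.75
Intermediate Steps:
u(b, a) = a + b
N(J) = 0
O(m) = m*(4 + m) (O(m) = (0 + (4 + m))*m = (4 + m)*m = m*(4 + m))
M = √14 ≈ 3.7417
(M*O(-5))*42 = (√14*(-5*(4 - 5)))*42 = (√14*(-5*(-1)))*42 = (√14*5)*42 = (5*√14)*42 = 210*√14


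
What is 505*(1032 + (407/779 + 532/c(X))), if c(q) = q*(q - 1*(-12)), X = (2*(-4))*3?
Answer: 29297942135/56088 ≈ 5.2236e+5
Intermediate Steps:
X = -24 (X = -8*3 = -24)
c(q) = q*(12 + q) (c(q) = q*(q + 12) = q*(12 + q))
505*(1032 + (407/779 + 532/c(X))) = 505*(1032 + (407/779 + 532/((-24*(12 - 24))))) = 505*(1032 + (407*(1/779) + 532/((-24*(-12))))) = 505*(1032 + (407/779 + 532/288)) = 505*(1032 + (407/779 + 532*(1/288))) = 505*(1032 + (407/779 + 133/72)) = 505*(1032 + 132911/56088) = 505*(58015727/56088) = 29297942135/56088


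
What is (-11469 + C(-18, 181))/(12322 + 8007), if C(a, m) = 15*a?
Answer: -11739/20329 ≈ -0.57745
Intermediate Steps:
(-11469 + C(-18, 181))/(12322 + 8007) = (-11469 + 15*(-18))/(12322 + 8007) = (-11469 - 270)/20329 = -11739*1/20329 = -11739/20329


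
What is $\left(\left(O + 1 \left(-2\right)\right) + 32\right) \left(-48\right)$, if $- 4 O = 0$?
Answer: $-1440$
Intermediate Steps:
$O = 0$ ($O = \left(- \frac{1}{4}\right) 0 = 0$)
$\left(\left(O + 1 \left(-2\right)\right) + 32\right) \left(-48\right) = \left(\left(0 + 1 \left(-2\right)\right) + 32\right) \left(-48\right) = \left(\left(0 - 2\right) + 32\right) \left(-48\right) = \left(-2 + 32\right) \left(-48\right) = 30 \left(-48\right) = -1440$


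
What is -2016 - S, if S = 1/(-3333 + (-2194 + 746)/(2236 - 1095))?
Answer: -7669671275/3804401 ≈ -2016.0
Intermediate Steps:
S = -1141/3804401 (S = 1/(-3333 - 1448/1141) = 1/(-3804401/1141) = -1141/3804401 ≈ -0.00029992)
-2016 - S = -2016 - 1*(-1141/3804401) = -2016 + 1141/3804401 = -7669671275/3804401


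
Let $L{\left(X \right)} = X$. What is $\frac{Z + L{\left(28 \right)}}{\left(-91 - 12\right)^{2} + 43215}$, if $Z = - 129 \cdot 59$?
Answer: $- \frac{7583}{53824} \approx -0.14089$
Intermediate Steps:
$Z = -7611$ ($Z = \left(-1\right) 7611 = -7611$)
$\frac{Z + L{\left(28 \right)}}{\left(-91 - 12\right)^{2} + 43215} = \frac{-7611 + 28}{\left(-91 - 12\right)^{2} + 43215} = - \frac{7583}{\left(-103\right)^{2} + 43215} = - \frac{7583}{10609 + 43215} = - \frac{7583}{53824}$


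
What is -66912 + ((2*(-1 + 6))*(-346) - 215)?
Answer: -70587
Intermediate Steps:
-66912 + ((2*(-1 + 6))*(-346) - 215) = -66912 + ((2*5)*(-346) - 215) = -66912 + (10*(-346) - 215) = -66912 + (-3460 - 215) = -66912 - 3675 = -70587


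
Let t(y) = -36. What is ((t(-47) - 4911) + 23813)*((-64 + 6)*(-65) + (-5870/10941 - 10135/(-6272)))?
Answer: 348722956865765/4901568 ≈ 7.1145e+7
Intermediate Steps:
((t(-47) - 4911) + 23813)*((-64 + 6)*(-65) + (-5870/10941 - 10135/(-6272))) = ((-36 - 4911) + 23813)*((-64 + 6)*(-65) + (-5870/10941 - 10135/(-6272))) = (-4947 + 23813)*(-58*(-65) + (-5870*1/10941 - 10135*(-1/6272))) = 18866*(3770 + (-5870/10941 + 10135/6272)) = 18866*(3770 + 10581485/9803136) = 18866*(36968404205/9803136) = 348722956865765/4901568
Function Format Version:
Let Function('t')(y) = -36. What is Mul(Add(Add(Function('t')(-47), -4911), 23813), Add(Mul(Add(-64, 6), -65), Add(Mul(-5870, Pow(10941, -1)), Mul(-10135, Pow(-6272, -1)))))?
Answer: Rational(348722956865765, 4901568) ≈ 7.1145e+7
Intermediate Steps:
Mul(Add(Add(Function('t')(-47), -4911), 23813), Add(Mul(Add(-64, 6), -65), Add(Mul(-5870, Pow(10941, -1)), Mul(-10135, Pow(-6272, -1))))) = Mul(Add(Add(-36, -4911), 23813), Add(Mul(Add(-64, 6), -65), Add(Mul(-5870, Pow(10941, -1)), Mul(-10135, Pow(-6272, -1))))) = Mul(Add(-4947, 23813), Add(Mul(-58, -65), Add(Mul(-5870, Rational(1, 10941)), Mul(-10135, Rational(-1, 6272))))) = Mul(18866, Add(3770, Add(Rational(-5870, 10941), Rational(10135, 6272)))) = Mul(18866, Add(3770, Rational(10581485, 9803136))) = Mul(18866, Rational(36968404205, 9803136)) = Rational(348722956865765, 4901568)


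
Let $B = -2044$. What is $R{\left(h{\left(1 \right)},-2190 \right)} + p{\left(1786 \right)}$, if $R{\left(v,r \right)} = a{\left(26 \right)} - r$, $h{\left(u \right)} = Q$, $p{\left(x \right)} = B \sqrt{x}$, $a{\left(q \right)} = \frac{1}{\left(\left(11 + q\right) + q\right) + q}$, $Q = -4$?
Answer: $\frac{194911}{89} - 2044 \sqrt{1786} \approx -84192.0$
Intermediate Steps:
$a{\left(q \right)} = \frac{1}{11 + 3 q}$ ($a{\left(q \right)} = \frac{1}{\left(11 + 2 q\right) + q} = \frac{1}{11 + 3 q}$)
$p{\left(x \right)} = - 2044 \sqrt{x}$
$h{\left(u \right)} = -4$
$R{\left(v,r \right)} = \frac{1}{89} - r$ ($R{\left(v,r \right)} = \frac{1}{11 + 3 \cdot 26} - r = \frac{1}{11 + 78} - r = \frac{1}{89} - r$)
$R{\left(h{\left(1 \right)},-2190 \right)} + p{\left(1786 \right)} = \left(\frac{1}{89} - -2190\right) - 2044 \sqrt{1786} = \left(\frac{1}{89} + 2190\right) - 2044 \sqrt{1786} = \frac{194911}{89} - 2044 \sqrt{1786}$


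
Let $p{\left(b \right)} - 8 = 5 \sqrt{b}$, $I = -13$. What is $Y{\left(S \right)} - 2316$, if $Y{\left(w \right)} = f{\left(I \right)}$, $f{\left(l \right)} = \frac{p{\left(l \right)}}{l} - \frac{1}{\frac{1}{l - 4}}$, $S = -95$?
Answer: $- \frac{29895}{13} - \frac{5 i \sqrt{13}}{13} \approx -2299.6 - 1.3868 i$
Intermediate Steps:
$p{\left(b \right)} = 8 + 5 \sqrt{b}$
$f{\left(l \right)} = 4 - l + \frac{8 + 5 \sqrt{l}}{l}$ ($f{\left(l \right)} = \frac{8 + 5 \sqrt{l}}{l} - \frac{1}{\frac{1}{l - 4}} = \frac{8 + 5 \sqrt{l}}{l} - \frac{1}{\frac{1}{-4 + l}} = \frac{8 + 5 \sqrt{l}}{l} - \left(-4 + l\right) = 4 - l + \frac{8 + 5 \sqrt{l}}{l}$)
$Y{\left(w \right)} = \frac{213}{13} - \frac{5 i \sqrt{13}}{13}$ ($Y{\left(w \right)} = 4 - -13 + \frac{5}{i \sqrt{13}} + \frac{8}{-13} = 4 + 13 + 5 \left(- \frac{i \sqrt{13}}{13}\right) + 8 \left(- \frac{1}{13}\right) = 4 + 13 - \frac{5 i \sqrt{13}}{13} - \frac{8}{13} = \frac{213}{13} - \frac{5 i \sqrt{13}}{13}$)
$Y{\left(S \right)} - 2316 = \left(\frac{213}{13} - \frac{5 i \sqrt{13}}{13}\right) - 2316 = - \frac{29895}{13} - \frac{5 i \sqrt{13}}{13}$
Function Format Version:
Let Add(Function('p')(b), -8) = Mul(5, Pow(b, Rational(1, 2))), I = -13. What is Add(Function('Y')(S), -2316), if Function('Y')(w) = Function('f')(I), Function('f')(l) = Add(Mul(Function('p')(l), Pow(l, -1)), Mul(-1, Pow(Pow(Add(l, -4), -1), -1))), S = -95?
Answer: Add(Rational(-29895, 13), Mul(Rational(-5, 13), I, Pow(13, Rational(1, 2)))) ≈ Add(-2299.6, Mul(-1.3868, I))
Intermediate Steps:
Function('p')(b) = Add(8, Mul(5, Pow(b, Rational(1, 2))))
Function('f')(l) = Add(4, Mul(-1, l), Mul(Pow(l, -1), Add(8, Mul(5, Pow(l, Rational(1, 2)))))) (Function('f')(l) = Add(Mul(Add(8, Mul(5, Pow(l, Rational(1, 2)))), Pow(l, -1)), Mul(-1, Pow(Pow(Add(l, -4), -1), -1))) = Add(Mul(Pow(l, -1), Add(8, Mul(5, Pow(l, Rational(1, 2))))), Mul(-1, Pow(Pow(Add(-4, l), -1), -1))) = Add(Mul(Pow(l, -1), Add(8, Mul(5, Pow(l, Rational(1, 2))))), Mul(-1, Add(-4, l))) = Add(Mul(Pow(l, -1), Add(8, Mul(5, Pow(l, Rational(1, 2))))), Add(4, Mul(-1, l))) = Add(4, Mul(-1, l), Mul(Pow(l, -1), Add(8, Mul(5, Pow(l, Rational(1, 2)))))))
Function('Y')(w) = Add(Rational(213, 13), Mul(Rational(-5, 13), I, Pow(13, Rational(1, 2)))) (Function('Y')(w) = Add(4, Mul(-1, -13), Mul(5, Pow(-13, Rational(-1, 2))), Mul(8, Pow(-13, -1))) = Add(4, 13, Mul(5, Mul(Rational(-1, 13), I, Pow(13, Rational(1, 2)))), Mul(8, Rational(-1, 13))) = Add(4, 13, Mul(Rational(-5, 13), I, Pow(13, Rational(1, 2))), Rational(-8, 13)) = Add(Rational(213, 13), Mul(Rational(-5, 13), I, Pow(13, Rational(1, 2)))))
Add(Function('Y')(S), -2316) = Add(Add(Rational(213, 13), Mul(Rational(-5, 13), I, Pow(13, Rational(1, 2)))), -2316) = Add(Rational(-29895, 13), Mul(Rational(-5, 13), I, Pow(13, Rational(1, 2))))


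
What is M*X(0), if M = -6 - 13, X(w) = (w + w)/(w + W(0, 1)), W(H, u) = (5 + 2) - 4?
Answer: 0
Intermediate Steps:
W(H, u) = 3 (W(H, u) = 7 - 4 = 3)
X(w) = 2*w/(3 + w) (X(w) = (w + w)/(w + 3) = (2*w)/(3 + w) = 2*w/(3 + w))
M = -19
M*X(0) = -38*0/(3 + 0) = -38*0/3 = -19*0 = 0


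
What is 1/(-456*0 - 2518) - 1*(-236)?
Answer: 594247/2518 ≈ 236.00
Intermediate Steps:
1/(-456*0 - 2518) - 1*(-236) = 1/(0 - 2518) + 236 = 1/(-2518) + 236 = -1/2518 + 236 = 594247/2518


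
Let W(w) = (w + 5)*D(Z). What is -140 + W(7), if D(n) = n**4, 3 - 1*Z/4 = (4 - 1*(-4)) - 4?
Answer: 2932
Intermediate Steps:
Z = -4 (Z = 12 - 4*((4 - 1*(-4)) - 4) = 12 - 4*((4 + 4) - 4) = 12 - 4*(8 - 4) = 12 - 4*4 = 12 - 16 = -4)
W(w) = 1280 + 256*w (W(w) = (w + 5)*(-4)**4 = (5 + w)*256 = 1280 + 256*w)
-140 + W(7) = -140 + (1280 + 256*7) = -140 + (1280 + 1792) = -140 + 3072 = 2932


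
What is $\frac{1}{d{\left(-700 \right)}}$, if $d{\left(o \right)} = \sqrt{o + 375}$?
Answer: $- \frac{i \sqrt{13}}{65} \approx - 0.05547 i$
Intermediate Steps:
$d{\left(o \right)} = \sqrt{375 + o}$
$\frac{1}{d{\left(-700 \right)}} = \frac{1}{\sqrt{375 - 700}} = \frac{1}{\sqrt{-325}} = \frac{1}{5 i \sqrt{13}} = - \frac{i \sqrt{13}}{65}$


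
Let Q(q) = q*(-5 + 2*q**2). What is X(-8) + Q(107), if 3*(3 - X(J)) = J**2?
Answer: 7348598/3 ≈ 2.4495e+6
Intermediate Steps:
X(J) = 3 - J**2/3
X(-8) + Q(107) = (3 - 1/3*(-8)**2) + 107*(-5 + 2*107**2) = (3 - 1/3*64) + 107*(-5 + 2*11449) = (3 - 64/3) + 107*(-5 + 22898) = -55/3 + 107*22893 = -55/3 + 2449551 = 7348598/3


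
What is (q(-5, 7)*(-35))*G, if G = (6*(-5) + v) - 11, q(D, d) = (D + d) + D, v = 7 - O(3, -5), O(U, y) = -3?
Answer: -3255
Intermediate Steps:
v = 10 (v = 7 - 1*(-3) = 7 + 3 = 10)
q(D, d) = d + 2*D
G = -31 (G = (6*(-5) + 10) - 11 = (-30 + 10) - 11 = -20 - 11 = -31)
(q(-5, 7)*(-35))*G = ((7 + 2*(-5))*(-35))*(-31) = ((7 - 10)*(-35))*(-31) = -3*(-35)*(-31) = 105*(-31) = -3255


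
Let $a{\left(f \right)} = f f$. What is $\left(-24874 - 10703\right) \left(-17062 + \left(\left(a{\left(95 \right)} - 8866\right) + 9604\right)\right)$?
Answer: $259676523$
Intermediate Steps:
$a{\left(f \right)} = f^{2}$
$\left(-24874 - 10703\right) \left(-17062 + \left(\left(a{\left(95 \right)} - 8866\right) + 9604\right)\right) = \left(-24874 - 10703\right) \left(-17062 + \left(\left(95^{2} - 8866\right) + 9604\right)\right) = - 35577 \left(-17062 + \left(\left(9025 - 8866\right) + 9604\right)\right) = - 35577 \left(-17062 + \left(159 + 9604\right)\right) = - 35577 \left(-17062 + 9763\right) = \left(-35577\right) \left(-7299\right) = 259676523$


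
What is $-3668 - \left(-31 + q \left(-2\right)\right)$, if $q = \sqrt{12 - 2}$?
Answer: $-3637 + 2 \sqrt{10} \approx -3630.7$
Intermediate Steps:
$q = \sqrt{10} \approx 3.1623$
$-3668 - \left(-31 + q \left(-2\right)\right) = -3668 - \left(-31 + \sqrt{10} \left(-2\right)\right) = -3668 - \left(-31 - 2 \sqrt{10}\right) = -3668 + \left(31 + 2 \sqrt{10}\right) = -3637 + 2 \sqrt{10}$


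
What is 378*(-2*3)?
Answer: -2268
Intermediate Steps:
378*(-2*3) = 378*(-6) = -2268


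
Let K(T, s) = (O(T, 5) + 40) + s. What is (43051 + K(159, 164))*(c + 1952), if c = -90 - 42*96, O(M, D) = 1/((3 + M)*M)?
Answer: -1208866085735/12879 ≈ -9.3863e+7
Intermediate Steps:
O(M, D) = 1/(M*(3 + M))
K(T, s) = 40 + s + 1/(T*(3 + T)) (K(T, s) = (1/(T*(3 + T)) + 40) + s = (40 + 1/(T*(3 + T))) + s = 40 + s + 1/(T*(3 + T)))
c = -4122 (c = -90 - 4032 = -4122)
(43051 + K(159, 164))*(c + 1952) = (43051 + (1 + 159*(3 + 159)*(40 + 164))/(159*(3 + 159)))*(-4122 + 1952) = (43051 + (1/159)*(1 + 159*162*204)/162)*(-2170) = (43051 + (1/159)*(1/162)*(1 + 5254632))*(-2170) = (43051 + (1/159)*(1/162)*5254633)*(-2170) = (43051 + 5254633/25758)*(-2170) = (1114162291/25758)*(-2170) = -1208866085735/12879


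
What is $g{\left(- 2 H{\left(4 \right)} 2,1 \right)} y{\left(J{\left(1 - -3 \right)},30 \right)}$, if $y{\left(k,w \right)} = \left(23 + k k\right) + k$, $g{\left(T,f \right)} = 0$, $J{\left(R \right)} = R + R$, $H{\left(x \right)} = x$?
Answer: $0$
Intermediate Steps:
$J{\left(R \right)} = 2 R$
$y{\left(k,w \right)} = 23 + k + k^{2}$ ($y{\left(k,w \right)} = \left(23 + k^{2}\right) + k = 23 + k + k^{2}$)
$g{\left(- 2 H{\left(4 \right)} 2,1 \right)} y{\left(J{\left(1 - -3 \right)},30 \right)} = 0 \left(23 + 2 \left(1 - -3\right) + \left(2 \left(1 - -3\right)\right)^{2}\right) = 0 \left(23 + 2 \left(1 + 3\right) + \left(2 \left(1 + 3\right)\right)^{2}\right) = 0 \left(23 + 2 \cdot 4 + \left(2 \cdot 4\right)^{2}\right) = 0 \left(23 + 8 + 8^{2}\right) = 0 \left(23 + 8 + 64\right) = 0 \cdot 95 = 0$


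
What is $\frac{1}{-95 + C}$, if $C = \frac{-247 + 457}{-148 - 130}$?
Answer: $- \frac{139}{13310} \approx -0.010443$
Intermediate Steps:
$C = - \frac{105}{139}$ ($C = \frac{210}{-278} = 210 \left(- \frac{1}{278}\right) = - \frac{105}{139} \approx -0.7554$)
$\frac{1}{-95 + C} = \frac{1}{-95 - \frac{105}{139}} = \frac{1}{- \frac{13310}{139}} = - \frac{139}{13310}$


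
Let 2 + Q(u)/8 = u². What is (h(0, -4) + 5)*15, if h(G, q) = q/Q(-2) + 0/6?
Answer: 285/4 ≈ 71.250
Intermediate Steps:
Q(u) = -16 + 8*u²
h(G, q) = q/16 (h(G, q) = q/(-16 + 8*(-2)²) + 0/6 = q/(-16 + 8*4) + 0*(⅙) = q/(-16 + 32) + 0 = q/16 + 0 = q/16)
(h(0, -4) + 5)*15 = ((1/16)*(-4) + 5)*15 = (-¼ + 5)*15 = (19/4)*15 = 285/4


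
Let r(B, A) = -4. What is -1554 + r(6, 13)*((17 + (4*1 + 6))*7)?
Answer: -2310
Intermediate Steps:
-1554 + r(6, 13)*((17 + (4*1 + 6))*7) = -1554 - 4*(17 + (4*1 + 6))*7 = -1554 - 4*(17 + (4 + 6))*7 = -1554 - 4*(17 + 10)*7 = -1554 - 108*7 = -1554 - 4*189 = -1554 - 756 = -2310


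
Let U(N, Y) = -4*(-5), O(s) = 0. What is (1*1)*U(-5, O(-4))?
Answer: 20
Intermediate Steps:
U(N, Y) = 20
(1*1)*U(-5, O(-4)) = (1*1)*20 = 1*20 = 20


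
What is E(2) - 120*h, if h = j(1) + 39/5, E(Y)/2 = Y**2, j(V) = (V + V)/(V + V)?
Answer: -1048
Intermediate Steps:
j(V) = 1 (j(V) = (2*V)/((2*V)) = (2*V)*(1/(2*V)) = 1)
E(Y) = 2*Y**2
h = 44/5 (h = 1 + 39/5 = 44/5 ≈ 8.8000)
E(2) - 120*h = 2*2**2 - 120*44/5 = 2*4 - 1056 = 8 - 1056 = -1048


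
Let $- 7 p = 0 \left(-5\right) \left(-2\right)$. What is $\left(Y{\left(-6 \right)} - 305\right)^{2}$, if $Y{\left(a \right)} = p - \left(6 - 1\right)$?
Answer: $96100$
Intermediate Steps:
$p = 0$ ($p = - \frac{0 \left(-5\right) \left(-2\right)}{7} = - \frac{0 \left(-2\right)}{7} = \left(- \frac{1}{7}\right) 0 = 0$)
$Y{\left(a \right)} = -5$ ($Y{\left(a \right)} = 0 - \left(6 - 1\right) = 0 - 5 = -5$)
$\left(Y{\left(-6 \right)} - 305\right)^{2} = \left(-5 - 305\right)^{2} = \left(-310\right)^{2} = 96100$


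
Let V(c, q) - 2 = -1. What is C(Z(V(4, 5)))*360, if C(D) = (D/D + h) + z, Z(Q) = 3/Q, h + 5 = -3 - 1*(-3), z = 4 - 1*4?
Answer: -1440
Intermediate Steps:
z = 0 (z = 4 - 4 = 0)
V(c, q) = 1 (V(c, q) = 2 - 1 = 1)
h = -5 (h = -5 + (-3 - 1*(-3)) = -5 + (-3 + 3) = -5 + 0 = -5)
C(D) = -4 (C(D) = (D/D - 5) + 0 = (1 - 5) + 0 = -4 + 0 = -4)
C(Z(V(4, 5)))*360 = -4*360 = -1440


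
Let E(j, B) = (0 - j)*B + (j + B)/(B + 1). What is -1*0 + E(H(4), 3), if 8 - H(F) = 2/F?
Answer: -159/8 ≈ -19.875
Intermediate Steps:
H(F) = 8 - 2/F
E(j, B) = (B + j)/(1 + B) - B*j (E(j, B) = (-j)*B + (B + j)/(1 + B) = -B*j + (B + j)/(1 + B) = (B + j)/(1 + B) - B*j)
-1*0 + E(H(4), 3) = -1*0 + (3 + (8 - 2/4) - 1*3*(8 - 2/4) - 1*(8 - 2/4)*3²)/(1 + 3) = 0 + (3 + (8 - 2*¼) - 1*3*(8 - 2*¼) - 1*(8 - 2*¼)*9)/4 = 0 + (3 + (8 - ½) - 1*3*(8 - ½) - 1*(8 - ½)*9)/4 = 0 + (3 + 15/2 - 1*3*15/2 - 1*15/2*9)/4 = 0 + (3 + 15/2 - 45/2 - 135/2)/4 = 0 + (¼)*(-159/2) = 0 - 159/8 = -159/8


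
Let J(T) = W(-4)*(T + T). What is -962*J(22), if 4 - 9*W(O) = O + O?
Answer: -169312/3 ≈ -56437.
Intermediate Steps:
W(O) = 4/9 - 2*O/9 (W(O) = 4/9 - (O + O)/9 = 4/9 - 2*O/9)
J(T) = 8*T/3 (J(T) = (4/9 - 2/9*(-4))*(T + T) = (4/9 + 8/9)*(2*T) = 4*(2*T)/3 = 8*T/3)
-962*J(22) = -7696*22/3 = -962*176/3 = -169312/3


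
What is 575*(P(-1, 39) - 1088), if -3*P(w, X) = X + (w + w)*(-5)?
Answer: -1904975/3 ≈ -6.3499e+5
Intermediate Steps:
P(w, X) = -X/3 + 10*w/3 (P(w, X) = -(X + (w + w)*(-5))/3 = -(X + (2*w)*(-5))/3 = -(X - 10*w)/3 = -X/3 + 10*w/3)
575*(P(-1, 39) - 1088) = 575*((-⅓*39 + (10/3)*(-1)) - 1088) = 575*((-13 - 10/3) - 1088) = 575*(-49/3 - 1088) = 575*(-3313/3) = -1904975/3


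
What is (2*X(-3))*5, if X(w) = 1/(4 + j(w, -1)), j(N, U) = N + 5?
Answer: 5/3 ≈ 1.6667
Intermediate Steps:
j(N, U) = 5 + N
X(w) = 1/(9 + w) (X(w) = 1/(4 + (5 + w)) = 1/(9 + w))
(2*X(-3))*5 = (2/(9 - 3))*5 = (2/6)*5 = (2*(1/6))*5 = (1/3)*5 = 5/3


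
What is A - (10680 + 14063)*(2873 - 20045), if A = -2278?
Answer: 424884518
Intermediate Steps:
A - (10680 + 14063)*(2873 - 20045) = -2278 - (10680 + 14063)*(2873 - 20045) = -2278 - 24743*(-17172) = -2278 - 1*(-424886796) = -2278 + 424886796 = 424884518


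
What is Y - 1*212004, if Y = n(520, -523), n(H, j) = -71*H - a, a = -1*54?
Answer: -248870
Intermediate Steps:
a = -54
n(H, j) = 54 - 71*H (n(H, j) = -71*H - 1*(-54) = -71*H + 54 = 54 - 71*H)
Y = -36866 (Y = 54 - 71*520 = 54 - 36920 = -36866)
Y - 1*212004 = -36866 - 1*212004 = -36866 - 212004 = -248870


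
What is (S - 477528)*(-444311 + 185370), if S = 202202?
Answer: 71293189766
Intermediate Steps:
(S - 477528)*(-444311 + 185370) = (202202 - 477528)*(-444311 + 185370) = -275326*(-258941) = 71293189766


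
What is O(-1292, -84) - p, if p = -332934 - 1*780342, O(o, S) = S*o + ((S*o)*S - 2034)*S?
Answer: 767166228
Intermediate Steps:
O(o, S) = S*o + S*(-2034 + o*S**2) (O(o, S) = S*o + (o*S**2 - 2034)*S = S*o + (-2034 + o*S**2)*S = S*o + S*(-2034 + o*S**2))
p = -1113276 (p = -332934 - 780342 = -1113276)
O(-1292, -84) - p = -84*(-2034 - 1292 - 1292*(-84)**2) - 1*(-1113276) = -84*(-2034 - 1292 - 1292*7056) + 1113276 = -84*(-2034 - 1292 - 9116352) + 1113276 = -84*(-9119678) + 1113276 = 766052952 + 1113276 = 767166228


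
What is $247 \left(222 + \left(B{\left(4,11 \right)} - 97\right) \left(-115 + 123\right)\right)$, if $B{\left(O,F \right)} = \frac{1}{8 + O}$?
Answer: $- \frac{410020}{3} \approx -1.3667 \cdot 10^{5}$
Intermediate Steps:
$247 \left(222 + \left(B{\left(4,11 \right)} - 97\right) \left(-115 + 123\right)\right) = 247 \left(222 + \left(\frac{1}{8 + 4} - 97\right) \left(-115 + 123\right)\right) = 247 \left(222 + \left(\frac{1}{12} - 97\right) 8\right) = 247 \left(222 - \frac{2326}{3}\right) = 247 \left(- \frac{1660}{3}\right) = - \frac{410020}{3}$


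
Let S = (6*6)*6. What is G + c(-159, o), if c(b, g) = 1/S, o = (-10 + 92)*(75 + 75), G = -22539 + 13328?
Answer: -1989575/216 ≈ -9211.0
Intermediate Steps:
G = -9211
S = 216 (S = 36*6 = 216)
o = 12300 (o = 82*150 = 12300)
c(b, g) = 1/216
G + c(-159, o) = -9211 + 1/216 = -1989575/216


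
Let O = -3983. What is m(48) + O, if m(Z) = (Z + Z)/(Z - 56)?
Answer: -3995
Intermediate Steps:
m(Z) = 2*Z/(-56 + Z) (m(Z) = (2*Z)/(-56 + Z) = 2*Z/(-56 + Z))
m(48) + O = 2*48/(-56 + 48) - 3983 = 2*48/(-8) - 3983 = 2*48*(-1/8) - 3983 = -12 - 3983 = -3995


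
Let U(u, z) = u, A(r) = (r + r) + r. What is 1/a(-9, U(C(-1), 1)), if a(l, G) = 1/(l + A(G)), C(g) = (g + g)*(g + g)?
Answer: 3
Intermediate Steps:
C(g) = 4*g² (C(g) = (2*g)*(2*g) = 4*g²)
A(r) = 3*r (A(r) = 2*r + r = 3*r)
a(l, G) = 1/(l + 3*G)
1/a(-9, U(C(-1), 1)) = 1/(1/(-9 + 3*(4*(-1)²))) = 1/(1/(-9 + 3*(4*1))) = 1/(1/(-9 + 3*4)) = 1/(1/(-9 + 12)) = 1/(1/3) = 1/(⅓) = 3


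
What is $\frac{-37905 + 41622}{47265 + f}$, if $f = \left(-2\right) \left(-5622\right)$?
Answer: $\frac{413}{6501} \approx 0.063529$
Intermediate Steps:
$f = 11244$
$\frac{-37905 + 41622}{47265 + f} = \frac{-37905 + 41622}{47265 + 11244} = \frac{3717}{58509} = 3717 \cdot \frac{1}{58509} = \frac{413}{6501}$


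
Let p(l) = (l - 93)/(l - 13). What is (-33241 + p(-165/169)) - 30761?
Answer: -75578421/1181 ≈ -63995.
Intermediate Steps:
p(l) = (-93 + l)/(-13 + l)
(-33241 + p(-165/169)) - 30761 = (-33241 + (-93 - 165/169)/(-13 - 165/169)) - 30761 = (-33241 - 15882/169/(-2362/169)) - 30761 = (-33241 - 169/2362*(-15882/169)) - 30761 = (-33241 + 7941/1181) - 30761 = -39249680/1181 - 30761 = -75578421/1181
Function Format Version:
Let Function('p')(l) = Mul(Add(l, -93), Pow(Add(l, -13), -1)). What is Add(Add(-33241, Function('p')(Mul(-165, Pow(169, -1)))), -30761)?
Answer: Rational(-75578421, 1181) ≈ -63995.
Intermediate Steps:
Function('p')(l) = Mul(Pow(Add(-13, l), -1), Add(-93, l)) (Function('p')(l) = Mul(Add(-93, l), Pow(Add(-13, l), -1)) = Mul(Pow(Add(-13, l), -1), Add(-93, l)))
Add(Add(-33241, Function('p')(Mul(-165, Pow(169, -1)))), -30761) = Add(Add(-33241, Mul(Pow(Add(-13, Mul(-165, Pow(169, -1))), -1), Add(-93, Mul(-165, Pow(169, -1))))), -30761) = Add(Add(-33241, Mul(Pow(Add(-13, Mul(-165, Rational(1, 169))), -1), Add(-93, Mul(-165, Rational(1, 169))))), -30761) = Add(Add(-33241, Mul(Pow(Add(-13, Rational(-165, 169)), -1), Add(-93, Rational(-165, 169)))), -30761) = Add(Add(-33241, Mul(Pow(Rational(-2362, 169), -1), Rational(-15882, 169))), -30761) = Add(Add(-33241, Mul(Rational(-169, 2362), Rational(-15882, 169))), -30761) = Add(Add(-33241, Rational(7941, 1181)), -30761) = Add(Rational(-39249680, 1181), -30761) = Rational(-75578421, 1181)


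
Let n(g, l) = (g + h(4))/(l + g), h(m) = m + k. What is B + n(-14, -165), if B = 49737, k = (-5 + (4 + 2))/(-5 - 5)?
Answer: 89029331/1790 ≈ 49737.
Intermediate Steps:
k = -⅒ (k = (-5 + 6)/(-10) = 1*(-⅒) = -⅒ ≈ -0.10000)
h(m) = -⅒ + m (h(m) = m - ⅒ = -⅒ + m)
n(g, l) = (39/10 + g)/(g + l) (n(g, l) = (g + (-⅒ + 4))/(l + g) = (g + 39/10)/(g + l) = (39/10 + g)/(g + l))
B + n(-14, -165) = 49737 + (39/10 - 14)/(-14 - 165) = 49737 - 101/10/(-179) = 49737 - 1/179*(-101/10) = 49737 + 101/1790 = 89029331/1790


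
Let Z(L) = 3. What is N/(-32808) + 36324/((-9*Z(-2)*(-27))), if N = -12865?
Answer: 44485051/885816 ≈ 50.219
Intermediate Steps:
N/(-32808) + 36324/((-9*Z(-2)*(-27))) = -12865/(-32808) + 36324/((-9*3*(-27))) = -12865*(-1/32808) + 36324/((-27*(-27))) = 12865/32808 + 36324/729 = 12865/32808 + 36324*(1/729) = 12865/32808 + 4036/81 = 44485051/885816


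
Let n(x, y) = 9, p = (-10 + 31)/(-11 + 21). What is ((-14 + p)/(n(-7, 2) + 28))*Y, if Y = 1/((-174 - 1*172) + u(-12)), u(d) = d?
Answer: 119/132460 ≈ 0.00089838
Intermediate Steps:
p = 21/10 ≈ 2.1000
Y = -1/358 (Y = 1/((-174 - 1*172) - 12) = 1/((-174 - 172) - 12) = 1/(-346 - 12) = 1/(-358) = -1/358 ≈ -0.0027933)
((-14 + p)/(n(-7, 2) + 28))*Y = ((-14 + 21/10)/(9 + 28))*(-1/358) = -119/10/37*(-1/358) = -119/10*1/37*(-1/358) = -119/370*(-1/358) = 119/132460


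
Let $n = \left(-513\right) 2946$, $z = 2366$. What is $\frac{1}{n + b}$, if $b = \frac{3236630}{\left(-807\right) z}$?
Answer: $- \frac{954681}{1442809104253} \approx -6.6168 \cdot 10^{-7}$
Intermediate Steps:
$n = -1511298$
$b = - \frac{1618315}{954681}$ ($b = \frac{3236630}{\left(-807\right) 2366} = \frac{3236630}{-1909362} = 3236630 \left(- \frac{1}{1909362}\right) = - \frac{1618315}{954681} \approx -1.6951$)
$\frac{1}{n + b} = \frac{1}{-1511298 - \frac{1618315}{954681}} = \frac{1}{- \frac{1442809104253}{954681}} = - \frac{954681}{1442809104253}$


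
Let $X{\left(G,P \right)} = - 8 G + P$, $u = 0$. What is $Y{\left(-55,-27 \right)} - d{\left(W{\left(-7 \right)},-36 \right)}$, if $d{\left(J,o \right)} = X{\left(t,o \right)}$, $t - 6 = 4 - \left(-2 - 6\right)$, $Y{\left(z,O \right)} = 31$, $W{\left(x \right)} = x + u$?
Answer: $211$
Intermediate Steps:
$W{\left(x \right)} = x$ ($W{\left(x \right)} = x + 0 = x$)
$t = 18$ ($t = 6 + \left(4 - \left(-2 - 6\right)\right) = 6 + \left(4 - -8\right) = 6 + \left(4 + 8\right) = 6 + 12 = 18$)
$X{\left(G,P \right)} = P - 8 G$
$d{\left(J,o \right)} = -144 + o$ ($d{\left(J,o \right)} = o - 144 = -144 + o$)
$Y{\left(-55,-27 \right)} - d{\left(W{\left(-7 \right)},-36 \right)} = 31 - \left(-144 - 36\right) = 31 - -180 = 31 + 180 = 211$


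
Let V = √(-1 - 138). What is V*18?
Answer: 18*I*√139 ≈ 212.22*I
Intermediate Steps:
V = I*√139 (V = √(-139) = I*√139 ≈ 11.79*I)
V*18 = (I*√139)*18 = 18*I*√139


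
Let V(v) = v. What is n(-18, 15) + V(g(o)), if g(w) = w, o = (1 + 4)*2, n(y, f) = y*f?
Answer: -260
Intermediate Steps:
n(y, f) = f*y
o = 10 (o = 5*2 = 10)
n(-18, 15) + V(g(o)) = 15*(-18) + 10 = -270 + 10 = -260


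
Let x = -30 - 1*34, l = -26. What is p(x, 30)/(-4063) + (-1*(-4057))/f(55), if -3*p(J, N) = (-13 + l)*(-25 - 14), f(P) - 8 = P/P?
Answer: 16488154/36567 ≈ 450.90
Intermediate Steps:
f(P) = 9 (f(P) = 8 + P/P = 8 + 1 = 9)
x = -64 (x = -30 - 34 = -64)
p(J, N) = -507 (p(J, N) = -(-13 - 26)*(-25 - 14)/3 = -(-13)*(-39) = -⅓*1521 = -507)
p(x, 30)/(-4063) + (-1*(-4057))/f(55) = -507/(-4063) - 1*(-4057)/9 = -507*(-1/4063) + 4057*(⅑) = 507/4063 + 4057/9 = 16488154/36567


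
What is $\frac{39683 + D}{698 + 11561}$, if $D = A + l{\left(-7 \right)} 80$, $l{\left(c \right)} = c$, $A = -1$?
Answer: $\frac{39122}{12259} \approx 3.1913$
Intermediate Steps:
$D = -561$ ($D = -1 - 560 = -561$)
$\frac{39683 + D}{698 + 11561} = \frac{39683 - 561}{698 + 11561} = \frac{39122}{12259}$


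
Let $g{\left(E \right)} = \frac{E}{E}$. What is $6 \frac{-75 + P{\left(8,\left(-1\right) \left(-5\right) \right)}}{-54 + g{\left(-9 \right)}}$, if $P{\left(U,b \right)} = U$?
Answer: $\frac{402}{53} \approx 7.5849$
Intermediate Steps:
$g{\left(E \right)} = 1$
$6 \frac{-75 + P{\left(8,\left(-1\right) \left(-5\right) \right)}}{-54 + g{\left(-9 \right)}} = 6 \frac{-75 + 8}{-54 + 1} = 6 \left(- \frac{67}{-53}\right) = 6 \left(\left(-67\right) \left(- \frac{1}{53}\right)\right) = 6 \cdot \frac{67}{53} = \frac{402}{53}$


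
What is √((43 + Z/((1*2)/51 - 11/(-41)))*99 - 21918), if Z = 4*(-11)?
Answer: I*√13158621417/643 ≈ 178.4*I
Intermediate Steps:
Z = -44
√((43 + Z/((1*2)/51 - 11/(-41)))*99 - 21918) = √((43 - 44/((1*2)/51 - 11/(-41)))*99 - 21918) = √((43 - 44/(2*(1/51) - 11*(-1/41)))*99 - 21918) = √((43 - 44/(2/51 + 11/41))*99 - 21918) = √((43 - 44/643/2091)*99 - 21918) = √((43 - 44*2091/643)*99 - 21918) = √((43 - 92004/643)*99 - 21918) = √(-64355/643*99 - 21918) = √(-6371145/643 - 21918) = √(-20464419/643) = I*√13158621417/643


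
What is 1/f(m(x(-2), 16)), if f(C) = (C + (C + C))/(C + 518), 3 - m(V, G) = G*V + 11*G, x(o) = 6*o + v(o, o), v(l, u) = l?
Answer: 569/153 ≈ 3.7190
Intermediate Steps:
x(o) = 7*o (x(o) = 6*o + o = 7*o)
m(V, G) = 3 - 11*G - G*V (m(V, G) = 3 - (G*V + 11*G) = 3 - (11*G + G*V) = 3 + (-11*G - G*V) = 3 - 11*G - G*V)
f(C) = 3*C/(518 + C) (f(C) = (C + 2*C)/(518 + C) = (3*C)/(518 + C) = 3*C/(518 + C))
1/f(m(x(-2), 16)) = 1/(3*(3 - 11*16 - 1*16*7*(-2))/(518 + (3 - 11*16 - 1*16*7*(-2)))) = 1/(3*(3 - 176 - 1*16*(-14))/(518 + (3 - 176 - 1*16*(-14)))) = 1/(3*(3 - 176 + 224)/(518 + (3 - 176 + 224))) = 1/(3*51/(518 + 51)) = 1/(3*51/569) = 1/(3*51*(1/569)) = 1/(153/569) = 569/153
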